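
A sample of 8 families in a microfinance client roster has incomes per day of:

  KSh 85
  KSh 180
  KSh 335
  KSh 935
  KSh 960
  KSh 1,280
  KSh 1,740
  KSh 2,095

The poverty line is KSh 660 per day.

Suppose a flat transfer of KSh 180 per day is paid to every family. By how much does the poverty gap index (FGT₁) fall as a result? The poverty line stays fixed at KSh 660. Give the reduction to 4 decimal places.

0.1023

Before: below the line — KSh 85, KSh 180, KSh 335; poverty gap index (FGT₁) = 0.261364.
After the KSh 180 transfer: below the line — KSh 265, KSh 360, KSh 515; poverty gap index (FGT₁) = 0.159091.
Reduction = 0.261364 − 0.159091 = 0.1023.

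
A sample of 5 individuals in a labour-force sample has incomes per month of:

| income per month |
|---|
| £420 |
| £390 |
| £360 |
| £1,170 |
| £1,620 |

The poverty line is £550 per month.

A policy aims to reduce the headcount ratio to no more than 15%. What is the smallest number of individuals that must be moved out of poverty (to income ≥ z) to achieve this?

Currently q = 3 of N = 5 are below the line (H = 0.600).
A headcount ratio of at most 15% allows at most ⌊0.15 × 5⌋ = 0 poor individuals.
So at least 3 − 0 = 3 must be lifted.

3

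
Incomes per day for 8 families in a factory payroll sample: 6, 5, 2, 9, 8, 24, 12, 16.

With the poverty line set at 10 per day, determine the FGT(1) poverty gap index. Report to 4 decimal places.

0.2500

Below z: 2, 5, 6, 8, 9 (q = 5 of N = 8).
Gap ratios (z−y)/z: (10−2)/10 = 0.8000; (10−5)/10 = 0.5000; (10−6)/10 = 0.4000; (10−8)/10 = 0.2000; (10−9)/10 = 0.1000.
Σ = 2.000000. Dividing by the full population N = 8 gives P₁ = 0.2500.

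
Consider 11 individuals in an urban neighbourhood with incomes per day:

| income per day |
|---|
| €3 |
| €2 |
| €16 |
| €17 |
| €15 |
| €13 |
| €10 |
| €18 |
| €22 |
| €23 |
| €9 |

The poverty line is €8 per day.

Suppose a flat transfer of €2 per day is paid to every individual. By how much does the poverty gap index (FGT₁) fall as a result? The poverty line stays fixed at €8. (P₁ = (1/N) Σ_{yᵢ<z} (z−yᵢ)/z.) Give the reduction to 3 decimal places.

Before: below the line — €2, €3; poverty gap index (FGT₁) = 0.12500.
After the €2 transfer: below the line — €4, €5; poverty gap index (FGT₁) = 0.07955.
Reduction = 0.12500 − 0.07955 = 0.045.

0.045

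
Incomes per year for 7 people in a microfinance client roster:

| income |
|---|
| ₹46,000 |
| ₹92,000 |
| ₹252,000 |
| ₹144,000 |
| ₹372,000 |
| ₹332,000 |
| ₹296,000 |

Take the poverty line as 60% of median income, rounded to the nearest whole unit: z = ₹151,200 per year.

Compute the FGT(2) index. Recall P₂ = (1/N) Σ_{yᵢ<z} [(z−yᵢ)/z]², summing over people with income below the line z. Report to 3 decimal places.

0.091

Below z: ₹46,000, ₹92,000, ₹144,000 (q = 3 of N = 7).
Shortfall ratios: (151200−46000)/151200 = 0.6958; (151200−92000)/151200 = 0.3915; (151200−144000)/151200 = 0.0476.
Squared: 0.4841; 0.1533; 0.0023.
Sum = 0.639659; P₂ = 0.639659 / 7 = 0.091.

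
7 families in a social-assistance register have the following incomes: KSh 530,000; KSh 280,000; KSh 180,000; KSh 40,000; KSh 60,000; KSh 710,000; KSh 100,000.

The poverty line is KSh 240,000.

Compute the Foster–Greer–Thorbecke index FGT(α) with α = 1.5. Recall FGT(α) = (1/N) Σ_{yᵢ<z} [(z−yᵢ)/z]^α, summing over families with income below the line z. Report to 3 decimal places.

0.283

Below the line: KSh 40,000, KSh 60,000, KSh 100,000, KSh 180,000 (q = 4 of N = 7).
Gap ratios (z−y)/z: (240000−40000)/240000 = 0.8333; (240000−60000)/240000 = 0.7500; (240000−100000)/240000 = 0.5833; (240000−180000)/240000 = 0.2500.
Raised to α = 1.5: 0.76073; 0.64952; 0.44553; 0.12500.
Sum = 1.980773; FGT(1.5) = 1.980773 / 7 = 0.283.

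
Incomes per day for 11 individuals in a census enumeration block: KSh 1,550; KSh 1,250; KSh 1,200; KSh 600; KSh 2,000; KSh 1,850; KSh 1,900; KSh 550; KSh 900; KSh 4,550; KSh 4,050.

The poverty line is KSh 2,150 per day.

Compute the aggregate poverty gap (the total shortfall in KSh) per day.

KSh 7,550

Below the line: KSh 550, KSh 600, KSh 900, KSh 1,200, KSh 1,250, KSh 1,550, KSh 1,850, KSh 1,900, KSh 2,000 (q = 9 of N = 11).
Individual gaps: 2150−550 = 1600; 2150−600 = 1550; 2150−900 = 1250; 2150−1200 = 950; 2150−1250 = 900; 2150−1550 = 600; 2150−1850 = 300; 2150−1900 = 250; 2150−2000 = 150.
Aggregate gap = KSh 7,550.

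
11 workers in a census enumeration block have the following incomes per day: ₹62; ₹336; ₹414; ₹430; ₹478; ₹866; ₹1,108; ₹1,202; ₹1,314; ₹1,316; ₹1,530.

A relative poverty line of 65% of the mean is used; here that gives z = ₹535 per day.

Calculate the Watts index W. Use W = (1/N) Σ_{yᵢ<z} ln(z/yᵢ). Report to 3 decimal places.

0.292

Incomes under z: ₹62, ₹336, ₹414, ₹430, ₹478 (q = 5 of N = 11).
ln(z/y) terms: ln(535/62) = 2.1551; ln(535/336) = 0.4652; ln(535/414) = 0.2564; ln(535/430) = 0.2185; ln(535/478) = 0.1127.
W = 3.207826 / 11 = 0.292.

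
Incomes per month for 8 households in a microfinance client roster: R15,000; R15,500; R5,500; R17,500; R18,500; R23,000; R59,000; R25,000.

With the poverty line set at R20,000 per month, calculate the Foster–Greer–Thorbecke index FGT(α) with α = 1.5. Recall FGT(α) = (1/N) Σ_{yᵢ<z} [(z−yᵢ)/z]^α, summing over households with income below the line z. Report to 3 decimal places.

Incomes under z: R5,500, R15,000, R15,500, R17,500, R18,500 (q = 5 of N = 8).
Gap ratios (z−y)/z: (20000−5500)/20000 = 0.7250; (20000−15000)/20000 = 0.2500; (20000−15500)/20000 = 0.2250; (20000−17500)/20000 = 0.1250; (20000−18500)/20000 = 0.0750.
Raised to α = 1.5: 0.61732; 0.12500; 0.10673; 0.04419; 0.02054.
Sum = 0.913776; FGT(1.5) = 0.913776 / 8 = 0.114.

0.114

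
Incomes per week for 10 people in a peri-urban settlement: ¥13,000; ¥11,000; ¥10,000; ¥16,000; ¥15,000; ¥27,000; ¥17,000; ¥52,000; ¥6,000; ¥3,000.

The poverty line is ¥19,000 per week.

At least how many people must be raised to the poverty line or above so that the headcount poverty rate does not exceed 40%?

Currently q = 8 of N = 10 are below the line (H = 0.800).
A headcount ratio of at most 40% allows at most ⌊0.40 × 10⌋ = 4 poor people.
So at least 8 − 4 = 4 must be lifted.

4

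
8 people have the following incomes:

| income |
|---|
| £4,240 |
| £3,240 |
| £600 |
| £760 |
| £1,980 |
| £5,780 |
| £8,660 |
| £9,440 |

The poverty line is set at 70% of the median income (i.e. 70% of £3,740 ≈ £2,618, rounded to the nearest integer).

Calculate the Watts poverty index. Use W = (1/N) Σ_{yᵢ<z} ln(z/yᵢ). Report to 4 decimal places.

0.3737

Below z: £600, £760, £1,980 (q = 3 of N = 8).
Log shortfalls: ln(2618/600) = 1.4732; ln(2618/760) = 1.2368; ln(2618/1980) = 0.2793.
W = 2.989398 / 8 = 0.3737.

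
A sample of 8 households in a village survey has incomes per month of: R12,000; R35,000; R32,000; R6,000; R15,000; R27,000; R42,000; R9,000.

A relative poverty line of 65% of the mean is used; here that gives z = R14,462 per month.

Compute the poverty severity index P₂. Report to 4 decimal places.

Below the line: R6,000, R9,000, R12,000 (q = 3 of N = 8).
Normalized shortfalls: (14462−6000)/14462 = 0.5851; (14462−9000)/14462 = 0.3777; (14462−12000)/14462 = 0.1702.
Squared: 0.3424; 0.1426; 0.0290.
Sum = 0.513988; P₂ = 0.513988 / 8 = 0.0642.

0.0642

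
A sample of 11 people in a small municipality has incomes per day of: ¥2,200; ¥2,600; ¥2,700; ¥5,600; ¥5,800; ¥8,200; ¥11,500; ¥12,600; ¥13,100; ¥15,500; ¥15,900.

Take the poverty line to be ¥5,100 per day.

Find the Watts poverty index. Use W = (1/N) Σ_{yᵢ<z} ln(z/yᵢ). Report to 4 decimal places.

0.1955

Incomes under z: ¥2,200, ¥2,600, ¥2,700 (q = 3 of N = 11).
ln(z/y) terms: ln(5100/2200) = 0.8408; ln(5100/2600) = 0.6737; ln(5100/2700) = 0.6360.
W = 2.150501 / 11 = 0.1955.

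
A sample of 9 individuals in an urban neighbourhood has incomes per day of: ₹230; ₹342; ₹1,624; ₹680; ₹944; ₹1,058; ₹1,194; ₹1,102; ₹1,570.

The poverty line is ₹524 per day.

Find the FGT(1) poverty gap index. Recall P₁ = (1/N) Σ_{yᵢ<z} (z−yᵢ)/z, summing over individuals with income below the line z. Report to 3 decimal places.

0.101

Below the line: ₹230, ₹342 (q = 2 of N = 9).
Relative gaps: (524−230)/524 = 0.5611; (524−342)/524 = 0.3473.
Σ = 0.908397. Dividing by the full population N = 9 gives P₁ = 0.101.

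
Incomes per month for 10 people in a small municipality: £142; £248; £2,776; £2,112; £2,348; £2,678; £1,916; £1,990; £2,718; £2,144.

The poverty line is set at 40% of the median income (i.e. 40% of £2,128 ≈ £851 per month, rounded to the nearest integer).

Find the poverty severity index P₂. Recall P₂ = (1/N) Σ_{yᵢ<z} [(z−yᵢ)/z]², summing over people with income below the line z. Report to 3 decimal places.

Below the line: £142, £248 (q = 2 of N = 10).
Shortfall ratios: (851−142)/851 = 0.8331; (851−248)/851 = 0.7086.
Squared: 0.6941; 0.5021.
Sum = 1.196201; P₂ = 1.196201 / 10 = 0.120.

0.120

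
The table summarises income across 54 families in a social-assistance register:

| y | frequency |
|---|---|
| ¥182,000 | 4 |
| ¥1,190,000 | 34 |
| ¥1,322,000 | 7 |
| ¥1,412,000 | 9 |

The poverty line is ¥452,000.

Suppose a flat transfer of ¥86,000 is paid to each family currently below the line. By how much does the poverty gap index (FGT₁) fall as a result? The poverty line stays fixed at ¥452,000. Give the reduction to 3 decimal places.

Before: below the line — 4×¥182,000; poverty gap index (FGT₁) = 0.04425.
After the ¥86,000 transfer: below the line — 4×¥268,000; poverty gap index (FGT₁) = 0.03015.
Reduction = 0.04425 − 0.03015 = 0.014.

0.014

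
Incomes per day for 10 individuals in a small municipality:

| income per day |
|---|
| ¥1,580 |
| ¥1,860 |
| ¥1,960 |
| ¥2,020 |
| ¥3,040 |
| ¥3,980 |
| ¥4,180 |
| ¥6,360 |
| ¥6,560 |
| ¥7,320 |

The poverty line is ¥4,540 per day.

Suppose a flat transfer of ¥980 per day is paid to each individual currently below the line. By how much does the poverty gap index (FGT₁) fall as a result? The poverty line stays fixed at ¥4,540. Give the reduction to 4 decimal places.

Before: below the line — ¥1,580, ¥1,860, ¥1,960, ¥2,020, ¥3,040, ¥3,980, ¥4,180; poverty gap index (FGT₁) = 0.289868.
After the ¥980 transfer: below the line — ¥2,560, ¥2,840, ¥2,940, ¥3,000, ¥4,020; poverty gap index (FGT₁) = 0.161674.
Reduction = 0.289868 − 0.161674 = 0.1282.

0.1282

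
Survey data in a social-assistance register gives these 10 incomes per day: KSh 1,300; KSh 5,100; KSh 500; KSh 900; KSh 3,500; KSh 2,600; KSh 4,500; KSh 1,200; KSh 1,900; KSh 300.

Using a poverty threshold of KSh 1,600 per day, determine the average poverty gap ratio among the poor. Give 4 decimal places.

Below the line: KSh 300, KSh 500, KSh 900, KSh 1,200, KSh 1,300 (q = 5 of N = 10).
Relative gaps: 0.8125, 0.6875, 0.4375, 0.2500, 0.1875; sum = 2.375000.
The income-gap ratio divides by q (the poor only): 2.375000 / 5 = 0.4750.

0.4750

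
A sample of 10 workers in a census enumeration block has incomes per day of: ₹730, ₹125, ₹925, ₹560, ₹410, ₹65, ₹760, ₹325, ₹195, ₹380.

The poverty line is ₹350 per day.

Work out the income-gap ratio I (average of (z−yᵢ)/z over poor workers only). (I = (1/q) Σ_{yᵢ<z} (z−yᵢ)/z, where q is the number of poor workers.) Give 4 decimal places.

0.4929

Incomes under z: ₹65, ₹125, ₹195, ₹325 (q = 4 of N = 10).
Shortfall ratios (z−y)/z: 0.8143, 0.6429, 0.4429, 0.0714; sum = 1.971429.
The income-gap ratio divides by q (the poor only): 1.971429 / 4 = 0.4929.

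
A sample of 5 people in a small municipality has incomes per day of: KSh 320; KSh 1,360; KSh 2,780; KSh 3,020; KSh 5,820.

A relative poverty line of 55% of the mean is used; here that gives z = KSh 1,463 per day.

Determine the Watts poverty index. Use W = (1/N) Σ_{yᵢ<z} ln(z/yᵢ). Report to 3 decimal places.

Incomes under z: KSh 320, KSh 1,360 (q = 2 of N = 5).
Log gaps: ln(1463/320) = 1.5199; ln(1463/1360) = 0.0730.
W = 1.592928 / 5 = 0.319.

0.319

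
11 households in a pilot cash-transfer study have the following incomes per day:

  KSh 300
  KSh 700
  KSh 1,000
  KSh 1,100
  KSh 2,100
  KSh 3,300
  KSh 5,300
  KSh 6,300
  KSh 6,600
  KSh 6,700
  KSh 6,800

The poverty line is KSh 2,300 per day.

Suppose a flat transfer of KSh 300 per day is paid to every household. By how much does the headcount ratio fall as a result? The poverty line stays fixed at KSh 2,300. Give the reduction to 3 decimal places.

0.091

Before: below the line — KSh 300, KSh 700, KSh 1,000, KSh 1,100, KSh 2,100; headcount ratio = 0.45455.
After the KSh 300 transfer: below the line — KSh 600, KSh 1,000, KSh 1,300, KSh 1,400; headcount ratio = 0.36364.
Reduction = 0.45455 − 0.36364 = 0.091.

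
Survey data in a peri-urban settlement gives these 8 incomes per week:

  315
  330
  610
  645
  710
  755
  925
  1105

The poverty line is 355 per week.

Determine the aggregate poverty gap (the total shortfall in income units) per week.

Below the line: 315, 330 (q = 2 of N = 8).
Individual gaps: 355−315 = 40; 355−330 = 25.
Aggregate gap = 65.

65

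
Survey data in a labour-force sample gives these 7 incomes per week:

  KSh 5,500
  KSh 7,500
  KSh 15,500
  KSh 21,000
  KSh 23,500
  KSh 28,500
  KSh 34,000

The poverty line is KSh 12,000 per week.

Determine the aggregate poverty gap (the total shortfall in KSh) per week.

KSh 11,000

Poor units: KSh 5,500, KSh 7,500 (q = 2 of N = 7).
Individual gaps: 12000−5500 = 6500; 12000−7500 = 4500.
Aggregate gap = KSh 11,000.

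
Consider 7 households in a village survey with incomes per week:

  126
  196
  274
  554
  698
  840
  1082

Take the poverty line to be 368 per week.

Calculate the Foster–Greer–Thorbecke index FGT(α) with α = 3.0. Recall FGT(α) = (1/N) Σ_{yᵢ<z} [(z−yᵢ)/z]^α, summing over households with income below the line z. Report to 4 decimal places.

Incomes under z: 126, 196, 274 (q = 3 of N = 7).
Shortfall ratios: (368−126)/368 = 0.6576; (368−196)/368 = 0.4674; (368−274)/368 = 0.2554.
Raised to α = 3.0: 0.28438; 0.10210; 0.01667.
Sum = 0.403152; FGT(3.0) = 0.403152 / 7 = 0.0576.

0.0576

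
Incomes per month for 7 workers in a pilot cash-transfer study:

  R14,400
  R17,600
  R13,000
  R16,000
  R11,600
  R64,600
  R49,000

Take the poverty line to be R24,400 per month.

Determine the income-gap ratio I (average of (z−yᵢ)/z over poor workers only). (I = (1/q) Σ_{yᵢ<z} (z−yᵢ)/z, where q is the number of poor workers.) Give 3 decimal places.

0.405

Incomes under z: R11,600, R13,000, R14,400, R16,000, R17,600 (q = 5 of N = 7).
Shortfall ratios (z−y)/z: 0.5246, 0.4672, 0.4098, 0.3443, 0.2787; sum = 2.024590.
The income-gap ratio divides by q (the poor only): 2.024590 / 5 = 0.405.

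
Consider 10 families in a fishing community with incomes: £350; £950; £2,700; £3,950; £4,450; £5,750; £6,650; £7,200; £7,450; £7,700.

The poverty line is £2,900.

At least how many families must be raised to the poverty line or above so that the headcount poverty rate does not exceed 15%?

2

Currently q = 3 of N = 10 are below the line (H = 0.300).
A headcount ratio of at most 15% allows at most ⌊0.15 × 10⌋ = 1 poor families.
So at least 3 − 1 = 2 must be lifted.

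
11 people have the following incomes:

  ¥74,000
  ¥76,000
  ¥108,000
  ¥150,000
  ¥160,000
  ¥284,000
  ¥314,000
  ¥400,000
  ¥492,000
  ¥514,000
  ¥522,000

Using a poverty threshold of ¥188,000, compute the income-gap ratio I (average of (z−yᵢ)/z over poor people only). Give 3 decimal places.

Incomes under z: ¥74,000, ¥76,000, ¥108,000, ¥150,000, ¥160,000 (q = 5 of N = 11).
Relative gaps: 0.6064, 0.5957, 0.4255, 0.2021, 0.1489; sum = 1.978723.
I averages over the q = 5 poor units only: 1.978723 / 5 = 0.396.

0.396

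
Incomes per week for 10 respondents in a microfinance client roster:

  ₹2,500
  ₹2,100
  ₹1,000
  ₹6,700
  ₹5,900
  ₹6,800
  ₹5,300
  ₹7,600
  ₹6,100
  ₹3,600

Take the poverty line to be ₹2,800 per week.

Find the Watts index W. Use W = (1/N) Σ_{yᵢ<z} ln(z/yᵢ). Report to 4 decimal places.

0.1431

Below the line: ₹1,000, ₹2,100, ₹2,500 (q = 3 of N = 10).
Log shortfalls: ln(2800/1000) = 1.0296; ln(2800/2100) = 0.2877; ln(2800/2500) = 0.1133.
W = 1.430630 / 10 = 0.1431.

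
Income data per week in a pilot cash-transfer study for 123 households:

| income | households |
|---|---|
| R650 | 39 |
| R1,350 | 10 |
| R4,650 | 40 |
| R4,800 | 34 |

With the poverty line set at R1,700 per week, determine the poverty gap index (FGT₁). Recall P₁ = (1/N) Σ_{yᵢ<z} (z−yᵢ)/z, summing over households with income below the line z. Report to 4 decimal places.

Poor units: 39×R650, 10×R1,350 (q = 49 of N = 123).
Shortfall ratios: (1700−650)/1700 = 0.6176 (×39); (1700−1350)/1700 = 0.2059 (×10).
Σ = 26.147059. Dividing by the full population N = 123 gives P₁ = 0.2126.

0.2126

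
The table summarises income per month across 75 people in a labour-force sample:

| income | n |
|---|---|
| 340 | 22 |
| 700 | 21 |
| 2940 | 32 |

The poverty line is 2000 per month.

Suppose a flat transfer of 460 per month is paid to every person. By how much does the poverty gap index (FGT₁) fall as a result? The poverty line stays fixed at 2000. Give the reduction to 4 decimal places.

0.1319

Before: below the line — 22×340, 21×700; poverty gap index (FGT₁) = 0.425467.
After the 460 transfer: below the line — 22×800, 21×1160; poverty gap index (FGT₁) = 0.293600.
Reduction = 0.425467 − 0.293600 = 0.1319.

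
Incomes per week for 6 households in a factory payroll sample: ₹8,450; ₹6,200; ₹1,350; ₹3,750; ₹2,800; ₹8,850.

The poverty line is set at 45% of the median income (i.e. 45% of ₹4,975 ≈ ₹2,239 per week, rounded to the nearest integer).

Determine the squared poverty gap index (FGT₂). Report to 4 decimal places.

Below z: ₹1,350 (q = 1 of N = 6).
Relative gaps: (2239−1350)/2239 = 0.3971.
Squared: 0.1577.
Sum = 0.157650; P₂ = 0.157650 / 6 = 0.0263.

0.0263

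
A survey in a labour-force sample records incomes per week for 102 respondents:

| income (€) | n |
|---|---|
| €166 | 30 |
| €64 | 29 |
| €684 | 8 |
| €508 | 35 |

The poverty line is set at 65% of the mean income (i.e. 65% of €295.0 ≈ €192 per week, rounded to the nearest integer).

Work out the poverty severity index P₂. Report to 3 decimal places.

Below z: 29×€64, 30×€166 (q = 59 of N = 102).
Normalized shortfalls: (192−64)/192 = 0.6667 (×29); (192−166)/192 = 0.1354 (×30).
Squared: 0.4444 (×29); 0.0183 (×30).
Sum = 13.439019; P₂ = 13.439019 / 102 = 0.132.

0.132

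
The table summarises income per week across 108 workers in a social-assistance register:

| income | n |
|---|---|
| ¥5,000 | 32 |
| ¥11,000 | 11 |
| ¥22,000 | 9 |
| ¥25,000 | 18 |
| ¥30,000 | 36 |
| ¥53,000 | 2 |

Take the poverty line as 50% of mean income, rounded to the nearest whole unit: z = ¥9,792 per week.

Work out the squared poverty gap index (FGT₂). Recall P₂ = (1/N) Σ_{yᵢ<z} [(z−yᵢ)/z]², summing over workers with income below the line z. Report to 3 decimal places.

0.071

Below the line: 32×¥5,000 (q = 32 of N = 108).
Relative gaps: (9792−5000)/9792 = 0.4894 (×32).
Squared: 0.2395 (×32).
Sum = 7.663740; P₂ = 7.663740 / 108 = 0.071.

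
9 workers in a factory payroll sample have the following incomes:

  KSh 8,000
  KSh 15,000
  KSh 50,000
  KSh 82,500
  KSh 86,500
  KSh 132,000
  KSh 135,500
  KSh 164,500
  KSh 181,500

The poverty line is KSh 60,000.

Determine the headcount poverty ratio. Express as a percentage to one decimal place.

3 of the 9 workers have income below KSh 60,000.
H = 3/9 = 33.3%.

33.3%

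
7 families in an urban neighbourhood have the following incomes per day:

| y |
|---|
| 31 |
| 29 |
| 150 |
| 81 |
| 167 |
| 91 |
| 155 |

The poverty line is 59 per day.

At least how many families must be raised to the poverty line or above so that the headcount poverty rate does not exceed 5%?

2 of the 7 families are poor, so H = 2/7 = 0.286.
A headcount ratio of at most 5% allows at most ⌊0.05 × 7⌋ = 0 poor families.
So at least 2 − 0 = 2 must be lifted.

2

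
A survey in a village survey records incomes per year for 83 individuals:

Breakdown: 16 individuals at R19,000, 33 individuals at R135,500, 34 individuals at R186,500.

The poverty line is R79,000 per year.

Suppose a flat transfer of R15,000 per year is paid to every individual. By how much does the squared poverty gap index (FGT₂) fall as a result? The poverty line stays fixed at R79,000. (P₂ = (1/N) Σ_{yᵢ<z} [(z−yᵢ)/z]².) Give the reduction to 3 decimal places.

Before: below the line — 16×R19,000; squared poverty gap index (FGT₂) = 0.11120.
After the R15,000 transfer: below the line — 16×R34,000; squared poverty gap index (FGT₂) = 0.06255.
Reduction = 0.11120 − 0.06255 = 0.049.

0.049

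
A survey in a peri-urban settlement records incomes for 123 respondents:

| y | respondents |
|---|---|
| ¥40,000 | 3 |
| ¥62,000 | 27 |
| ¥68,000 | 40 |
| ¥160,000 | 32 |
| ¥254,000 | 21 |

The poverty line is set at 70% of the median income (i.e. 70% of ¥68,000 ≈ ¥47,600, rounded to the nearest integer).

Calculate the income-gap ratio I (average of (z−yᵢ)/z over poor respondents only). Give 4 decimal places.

Incomes under z: 3×¥40,000 (q = 3 of N = 123).
Relative gaps: 0.1597 (×3); sum = 0.478992.
The income-gap ratio divides by q (the poor only): 0.478992 / 3 = 0.1597.

0.1597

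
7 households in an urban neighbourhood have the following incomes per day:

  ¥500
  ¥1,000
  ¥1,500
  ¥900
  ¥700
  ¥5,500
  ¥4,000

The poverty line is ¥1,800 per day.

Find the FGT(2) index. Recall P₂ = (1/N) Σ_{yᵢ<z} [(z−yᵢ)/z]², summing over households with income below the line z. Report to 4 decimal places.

0.1958

Below z: ¥500, ¥700, ¥900, ¥1,000, ¥1,500 (q = 5 of N = 7).
Gap ratios (z−y)/z: (1800−500)/1800 = 0.7222; (1800−700)/1800 = 0.6111; (1800−900)/1800 = 0.5000; (1800−1000)/1800 = 0.4444; (1800−1500)/1800 = 0.1667.
Squared: 0.5216; 0.3735; 0.2500; 0.1975; 0.0278.
Sum = 1.370370; P₂ = 1.370370 / 7 = 0.1958.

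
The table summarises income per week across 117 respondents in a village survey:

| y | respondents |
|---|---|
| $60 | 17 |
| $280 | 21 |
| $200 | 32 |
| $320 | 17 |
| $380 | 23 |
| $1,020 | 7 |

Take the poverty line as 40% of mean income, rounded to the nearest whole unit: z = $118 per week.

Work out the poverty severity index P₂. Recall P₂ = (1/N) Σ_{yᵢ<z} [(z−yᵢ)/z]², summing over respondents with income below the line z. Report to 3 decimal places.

Incomes under z: 17×$60 (q = 17 of N = 117).
Normalized shortfalls: (118−60)/118 = 0.4915 (×17).
Squared: 0.2416 (×17).
Sum = 4.107153; P₂ = 4.107153 / 117 = 0.035.

0.035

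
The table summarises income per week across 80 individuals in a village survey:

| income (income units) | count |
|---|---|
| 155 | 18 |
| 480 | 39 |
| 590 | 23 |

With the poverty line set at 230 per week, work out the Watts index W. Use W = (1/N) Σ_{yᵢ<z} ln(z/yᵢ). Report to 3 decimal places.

0.089

Poor units: 18×155 (q = 18 of N = 80).
ln(z/y) terms: ln(230/155) = 0.3947 (×18).
W = 7.103775 / 80 = 0.089.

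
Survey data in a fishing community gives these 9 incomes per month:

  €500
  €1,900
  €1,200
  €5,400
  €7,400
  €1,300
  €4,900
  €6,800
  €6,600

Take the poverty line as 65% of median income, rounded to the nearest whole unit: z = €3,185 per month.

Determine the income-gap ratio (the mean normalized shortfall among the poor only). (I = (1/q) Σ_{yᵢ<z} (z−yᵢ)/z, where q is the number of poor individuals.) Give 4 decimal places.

Poor units: €500, €1,200, €1,300, €1,900 (q = 4 of N = 9).
Relative gaps: 0.8430, 0.6232, 0.5918, 0.4035; sum = 2.461538.
I averages over the q = 4 poor units only: 2.461538 / 4 = 0.6154.

0.6154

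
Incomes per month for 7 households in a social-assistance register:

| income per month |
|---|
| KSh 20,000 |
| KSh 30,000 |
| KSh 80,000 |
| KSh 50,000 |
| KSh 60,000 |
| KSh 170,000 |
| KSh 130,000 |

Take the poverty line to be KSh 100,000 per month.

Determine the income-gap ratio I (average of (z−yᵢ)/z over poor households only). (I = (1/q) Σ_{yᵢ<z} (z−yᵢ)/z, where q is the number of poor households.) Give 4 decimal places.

Incomes under z: KSh 20,000, KSh 30,000, KSh 50,000, KSh 60,000, KSh 80,000 (q = 5 of N = 7).
Relative gaps: 0.8000, 0.7000, 0.5000, 0.4000, 0.2000; sum = 2.600000.
I averages over the q = 5 poor units only: 2.600000 / 5 = 0.5200.

0.5200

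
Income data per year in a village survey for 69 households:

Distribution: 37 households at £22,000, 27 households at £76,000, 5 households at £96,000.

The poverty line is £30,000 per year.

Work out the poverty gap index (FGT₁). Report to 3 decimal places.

0.143

Below the line: 37×£22,000 (q = 37 of N = 69).
Shortfall ratios: (30000−22000)/30000 = 0.2667 (×37).
Σ = 9.866667. Dividing by the full population N = 69 gives P₁ = 0.143.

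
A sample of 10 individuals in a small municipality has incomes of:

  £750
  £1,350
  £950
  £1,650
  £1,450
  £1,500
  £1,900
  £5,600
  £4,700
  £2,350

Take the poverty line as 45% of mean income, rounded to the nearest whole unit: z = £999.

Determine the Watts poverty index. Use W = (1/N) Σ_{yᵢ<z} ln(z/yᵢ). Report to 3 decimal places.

Incomes under z: £750, £950 (q = 2 of N = 10).
ln(z/y) terms: ln(999/750) = 0.2867; ln(999/950) = 0.0503.
W = 0.336974 / 10 = 0.034.

0.034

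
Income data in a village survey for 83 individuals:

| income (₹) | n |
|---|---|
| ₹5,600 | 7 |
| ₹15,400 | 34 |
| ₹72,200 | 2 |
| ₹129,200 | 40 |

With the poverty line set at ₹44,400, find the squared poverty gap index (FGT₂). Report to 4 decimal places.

0.2392

Below z: 7×₹5,600, 34×₹15,400 (q = 41 of N = 83).
Relative gaps: (44400−5600)/44400 = 0.8739 (×7); (44400−15400)/44400 = 0.6532 (×34).
Squared: 0.7637 (×7); 0.4266 (×34).
Sum = 19.850296; P₂ = 19.850296 / 83 = 0.2392.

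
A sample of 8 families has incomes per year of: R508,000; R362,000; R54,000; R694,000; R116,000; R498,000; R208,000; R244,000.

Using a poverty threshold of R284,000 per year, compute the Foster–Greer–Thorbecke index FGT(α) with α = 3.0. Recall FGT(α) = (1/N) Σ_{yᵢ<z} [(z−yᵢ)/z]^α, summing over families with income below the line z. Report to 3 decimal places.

0.095

Below the line: R54,000, R116,000, R208,000, R244,000 (q = 4 of N = 8).
Shortfall ratios: (284000−54000)/284000 = 0.8099; (284000−116000)/284000 = 0.5915; (284000−208000)/284000 = 0.2676; (284000−244000)/284000 = 0.1408.
Raised to α = 3.0: 0.53116; 0.20700; 0.01916; 0.00279.
Sum = 0.760123; FGT(3.0) = 0.760123 / 8 = 0.095.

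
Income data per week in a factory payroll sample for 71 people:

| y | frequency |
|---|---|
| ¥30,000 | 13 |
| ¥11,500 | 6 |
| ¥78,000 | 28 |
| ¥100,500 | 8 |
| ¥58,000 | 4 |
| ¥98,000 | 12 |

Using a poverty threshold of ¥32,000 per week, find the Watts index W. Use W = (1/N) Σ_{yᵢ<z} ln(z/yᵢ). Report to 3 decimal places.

0.098

Incomes under z: 6×¥11,500, 13×¥30,000 (q = 19 of N = 71).
Log shortfalls: ln(32000/11500) = 1.0234 (×6); ln(32000/30000) = 0.0645 (×13).
W = 6.979334 / 71 = 0.098.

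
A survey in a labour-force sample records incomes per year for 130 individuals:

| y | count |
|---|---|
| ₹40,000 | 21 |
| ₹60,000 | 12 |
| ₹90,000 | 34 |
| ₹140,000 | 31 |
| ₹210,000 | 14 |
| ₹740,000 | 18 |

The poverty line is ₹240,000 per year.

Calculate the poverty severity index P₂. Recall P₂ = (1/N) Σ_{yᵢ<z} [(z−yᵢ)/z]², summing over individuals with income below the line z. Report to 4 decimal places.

0.3093

Poor units: 21×₹40,000, 12×₹60,000, 34×₹90,000, 31×₹140,000, 14×₹210,000 (q = 112 of N = 130).
Relative gaps: (240000−40000)/240000 = 0.8333 (×21); (240000−60000)/240000 = 0.7500 (×12); (240000−90000)/240000 = 0.6250 (×34); (240000−140000)/240000 = 0.4167 (×31); (240000−210000)/240000 = 0.1250 (×14).
Squared: 0.6944 (×21); 0.5625 (×12); 0.3906 (×34); 0.1736 (×31); 0.0156 (×14).
Sum = 40.215278; P₂ = 40.215278 / 130 = 0.3093.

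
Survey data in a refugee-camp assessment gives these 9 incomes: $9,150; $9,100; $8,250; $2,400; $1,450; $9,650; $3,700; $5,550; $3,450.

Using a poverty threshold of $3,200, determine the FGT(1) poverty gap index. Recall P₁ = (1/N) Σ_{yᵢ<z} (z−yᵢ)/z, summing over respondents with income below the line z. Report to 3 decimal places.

Poor units: $1,450, $2,400 (q = 2 of N = 9).
Shortfall ratios: (3200−1450)/3200 = 0.5469; (3200−2400)/3200 = 0.2500.
Sum of shortfalls = 0.796875; P₁ averages over all N: 0.796875 / 9 = 0.089.

0.089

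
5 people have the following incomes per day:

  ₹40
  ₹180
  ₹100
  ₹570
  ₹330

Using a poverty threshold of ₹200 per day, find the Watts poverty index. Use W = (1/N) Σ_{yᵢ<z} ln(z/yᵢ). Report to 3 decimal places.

0.482

Below z: ₹40, ₹100, ₹180 (q = 3 of N = 5).
Log shortfalls: ln(200/40) = 1.6094; ln(200/100) = 0.6931; ln(200/180) = 0.1054.
W = 2.407946 / 5 = 0.482.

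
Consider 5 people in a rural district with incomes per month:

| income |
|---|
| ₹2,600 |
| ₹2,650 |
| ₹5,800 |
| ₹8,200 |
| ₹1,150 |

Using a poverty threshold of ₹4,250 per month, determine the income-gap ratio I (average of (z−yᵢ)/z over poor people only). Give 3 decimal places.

Poor units: ₹1,150, ₹2,600, ₹2,650 (q = 3 of N = 5).
Shortfall ratios (z−y)/z: 0.7294, 0.3882, 0.3765; sum = 1.494118.
I averages over the q = 3 poor units only: 1.494118 / 3 = 0.498.

0.498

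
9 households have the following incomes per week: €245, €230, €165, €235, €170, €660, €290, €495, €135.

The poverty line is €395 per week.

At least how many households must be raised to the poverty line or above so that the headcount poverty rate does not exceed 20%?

7 of the 9 households are poor, so H = 7/9 = 0.778.
A headcount ratio of at most 20% allows at most ⌊0.20 × 9⌋ = 1 poor households.
So at least 7 − 1 = 6 must be lifted.

6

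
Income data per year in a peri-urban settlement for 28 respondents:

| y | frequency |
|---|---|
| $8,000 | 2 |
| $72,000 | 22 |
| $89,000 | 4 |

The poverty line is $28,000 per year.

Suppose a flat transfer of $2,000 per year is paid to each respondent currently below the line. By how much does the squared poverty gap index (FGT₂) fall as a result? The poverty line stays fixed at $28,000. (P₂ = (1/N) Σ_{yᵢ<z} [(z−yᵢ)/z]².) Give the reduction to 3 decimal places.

Before: below the line — 2×$8,000; squared poverty gap index (FGT₂) = 0.03644.
After the $2,000 transfer: below the line — 2×$10,000; squared poverty gap index (FGT₂) = 0.02952.
Reduction = 0.03644 − 0.02952 = 0.007.

0.007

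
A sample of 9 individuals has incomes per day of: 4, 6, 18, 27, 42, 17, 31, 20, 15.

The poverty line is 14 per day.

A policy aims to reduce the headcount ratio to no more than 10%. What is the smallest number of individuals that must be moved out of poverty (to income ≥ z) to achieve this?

2

2 of the 9 individuals are poor, so H = 2/9 = 0.222.
A headcount ratio of at most 10% allows at most ⌊0.10 × 9⌋ = 0 poor individuals.
So at least 2 − 0 = 2 must be lifted.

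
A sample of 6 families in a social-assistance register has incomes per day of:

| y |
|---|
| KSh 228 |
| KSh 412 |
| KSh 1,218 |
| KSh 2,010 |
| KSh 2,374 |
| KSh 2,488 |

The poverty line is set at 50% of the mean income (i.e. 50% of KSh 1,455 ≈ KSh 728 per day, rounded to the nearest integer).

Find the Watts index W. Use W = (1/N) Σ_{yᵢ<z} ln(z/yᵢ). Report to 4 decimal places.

Poor units: KSh 228, KSh 412 (q = 2 of N = 6).
ln(z/y) terms: ln(728/228) = 1.1610; ln(728/412) = 0.5693.
W = 1.730233 / 6 = 0.2884.

0.2884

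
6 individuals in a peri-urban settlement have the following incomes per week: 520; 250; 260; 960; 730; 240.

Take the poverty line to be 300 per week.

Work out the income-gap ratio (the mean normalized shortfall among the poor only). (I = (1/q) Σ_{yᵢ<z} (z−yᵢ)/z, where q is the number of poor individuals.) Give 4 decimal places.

0.1667

Incomes under z: 240, 250, 260 (q = 3 of N = 6).
Relative gaps: 0.2000, 0.1667, 0.1333; sum = 0.500000.
I averages over the q = 3 poor units only: 0.500000 / 3 = 0.1667.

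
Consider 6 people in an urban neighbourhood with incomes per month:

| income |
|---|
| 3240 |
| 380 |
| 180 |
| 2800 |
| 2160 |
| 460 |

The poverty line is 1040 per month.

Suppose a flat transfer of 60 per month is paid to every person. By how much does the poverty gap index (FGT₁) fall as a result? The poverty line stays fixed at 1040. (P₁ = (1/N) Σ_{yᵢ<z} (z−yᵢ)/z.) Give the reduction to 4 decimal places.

0.0288

Before: below the line — 180, 380, 460; poverty gap index (FGT₁) = 0.336538.
After the 60 transfer: below the line — 240, 440, 520; poverty gap index (FGT₁) = 0.307692.
Reduction = 0.336538 − 0.307692 = 0.0288.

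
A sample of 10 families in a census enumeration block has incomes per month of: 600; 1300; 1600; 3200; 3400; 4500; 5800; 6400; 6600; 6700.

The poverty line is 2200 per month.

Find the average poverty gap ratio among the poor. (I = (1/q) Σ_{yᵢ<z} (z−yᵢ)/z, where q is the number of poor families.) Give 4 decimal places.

Below z: 600, 1300, 1600 (q = 3 of N = 10).
Relative gaps: 0.7273, 0.4091, 0.2727; sum = 1.409091.
The income-gap ratio divides by q (the poor only): 1.409091 / 3 = 0.4697.

0.4697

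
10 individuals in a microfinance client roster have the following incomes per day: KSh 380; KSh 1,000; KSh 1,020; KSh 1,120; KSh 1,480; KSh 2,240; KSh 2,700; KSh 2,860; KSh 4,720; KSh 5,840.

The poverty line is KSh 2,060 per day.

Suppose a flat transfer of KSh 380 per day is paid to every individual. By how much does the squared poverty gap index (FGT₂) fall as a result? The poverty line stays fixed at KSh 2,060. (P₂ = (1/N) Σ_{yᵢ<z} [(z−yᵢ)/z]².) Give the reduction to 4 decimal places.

0.0779

Before: below the line — KSh 380, KSh 1,000, KSh 1,020, KSh 1,120, KSh 1,480; squared poverty gap index (FGT₂) = 0.147224.
After the KSh 380 transfer: below the line — KSh 760, KSh 1,380, KSh 1,400, KSh 1,500, KSh 1,860; squared poverty gap index (FGT₂) = 0.069319.
Reduction = 0.147224 − 0.069319 = 0.0779.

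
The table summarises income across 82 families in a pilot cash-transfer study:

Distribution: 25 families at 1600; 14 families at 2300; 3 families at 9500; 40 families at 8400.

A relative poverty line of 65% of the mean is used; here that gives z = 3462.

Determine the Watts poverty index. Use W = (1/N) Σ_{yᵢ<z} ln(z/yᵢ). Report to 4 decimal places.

0.3051

Incomes under z: 25×1600, 14×2300 (q = 39 of N = 82).
Log shortfalls: ln(3462/1600) = 0.7718 (×25); ln(3462/2300) = 0.4089 (×14).
W = 25.021193 / 82 = 0.3051.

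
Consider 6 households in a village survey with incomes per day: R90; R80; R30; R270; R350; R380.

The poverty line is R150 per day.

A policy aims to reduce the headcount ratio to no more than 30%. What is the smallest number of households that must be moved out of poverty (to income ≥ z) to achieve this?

Currently q = 3 of N = 6 are below the line (H = 0.500).
A headcount ratio of at most 30% allows at most ⌊0.30 × 6⌋ = 1 poor households.
So at least 3 − 1 = 2 must be lifted.

2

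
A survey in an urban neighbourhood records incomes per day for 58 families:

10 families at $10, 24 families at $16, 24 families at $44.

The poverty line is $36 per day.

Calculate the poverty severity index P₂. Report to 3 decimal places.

Poor units: 10×$10, 24×$16 (q = 34 of N = 58).
Gap ratios (z−y)/z: (36−10)/36 = 0.7222 (×10); (36−16)/36 = 0.5556 (×24).
Squared: 0.5216 (×10); 0.3086 (×24).
Sum = 12.623457; P₂ = 12.623457 / 58 = 0.218.

0.218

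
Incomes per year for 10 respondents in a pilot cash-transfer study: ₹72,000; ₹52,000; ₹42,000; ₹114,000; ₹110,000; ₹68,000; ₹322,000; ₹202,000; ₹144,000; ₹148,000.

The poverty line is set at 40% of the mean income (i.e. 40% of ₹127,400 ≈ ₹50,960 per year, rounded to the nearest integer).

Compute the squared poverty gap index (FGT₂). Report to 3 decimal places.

Below the line: ₹42,000 (q = 1 of N = 10).
Gap ratios (z−y)/z: (50960−42000)/50960 = 0.1758.
Squared: 0.0309.
Sum = 0.030914; P₂ = 0.030914 / 10 = 0.003.

0.003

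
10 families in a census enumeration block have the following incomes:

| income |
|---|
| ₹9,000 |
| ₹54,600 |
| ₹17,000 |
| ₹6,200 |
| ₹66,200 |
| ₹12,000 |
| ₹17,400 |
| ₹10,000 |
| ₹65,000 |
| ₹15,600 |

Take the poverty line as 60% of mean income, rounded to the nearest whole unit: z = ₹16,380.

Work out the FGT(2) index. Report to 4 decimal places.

Incomes under z: ₹6,200, ₹9,000, ₹10,000, ₹12,000, ₹15,600 (q = 5 of N = 10).
Normalized shortfalls: (16380−6200)/16380 = 0.6215; (16380−9000)/16380 = 0.4505; (16380−10000)/16380 = 0.3895; (16380−12000)/16380 = 0.2674; (16380−15600)/16380 = 0.0476.
Squared: 0.3862; 0.2030; 0.1517; 0.0715; 0.0023.
Sum = 0.814724; P₂ = 0.814724 / 10 = 0.0815.

0.0815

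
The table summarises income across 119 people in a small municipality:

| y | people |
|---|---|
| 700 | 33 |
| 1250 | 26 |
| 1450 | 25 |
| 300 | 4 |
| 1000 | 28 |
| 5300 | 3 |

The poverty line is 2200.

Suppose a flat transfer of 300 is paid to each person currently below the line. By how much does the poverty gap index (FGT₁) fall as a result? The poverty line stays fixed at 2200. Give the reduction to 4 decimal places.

Before: below the line — 4×300, 33×700, 28×1000, 26×1250, 25×1450; poverty gap index (FGT₁) = 0.512414.
After the 300 transfer: below the line — 4×600, 33×1000, 28×1300, 26×1550, 25×1750; poverty gap index (FGT₁) = 0.379488.
Reduction = 0.512414 − 0.379488 = 0.1329.

0.1329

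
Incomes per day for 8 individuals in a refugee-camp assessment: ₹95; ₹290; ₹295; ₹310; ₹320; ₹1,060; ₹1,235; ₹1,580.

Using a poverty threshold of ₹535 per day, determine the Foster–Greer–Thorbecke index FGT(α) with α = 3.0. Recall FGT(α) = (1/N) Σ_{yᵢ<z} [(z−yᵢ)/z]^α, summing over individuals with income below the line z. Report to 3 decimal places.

0.110

Poor units: ₹95, ₹290, ₹295, ₹310, ₹320 (q = 5 of N = 8).
Gap ratios (z−y)/z: (535−95)/535 = 0.8224; (535−290)/535 = 0.4579; (535−295)/535 = 0.4486; (535−310)/535 = 0.4206; (535−320)/535 = 0.4019.
Raised to α = 3.0: 0.55628; 0.09604; 0.09028; 0.07439; 0.06490.
Sum = 0.881883; FGT(3.0) = 0.881883 / 8 = 0.110.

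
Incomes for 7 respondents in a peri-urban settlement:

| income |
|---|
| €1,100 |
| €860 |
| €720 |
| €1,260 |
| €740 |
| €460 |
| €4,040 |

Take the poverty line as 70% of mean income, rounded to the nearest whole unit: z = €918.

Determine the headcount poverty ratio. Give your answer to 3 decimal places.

4 of the 7 respondents have income below €918.
H = 4/7 = 0.571.

0.571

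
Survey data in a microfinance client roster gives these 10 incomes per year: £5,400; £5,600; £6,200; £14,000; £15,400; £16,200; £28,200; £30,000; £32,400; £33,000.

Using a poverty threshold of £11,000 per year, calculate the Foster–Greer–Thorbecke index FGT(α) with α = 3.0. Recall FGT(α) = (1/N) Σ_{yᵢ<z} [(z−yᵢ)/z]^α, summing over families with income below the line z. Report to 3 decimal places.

Below the line: £5,400, £5,600, £6,200 (q = 3 of N = 10).
Gap ratios (z−y)/z: (11000−5400)/11000 = 0.5091; (11000−5600)/11000 = 0.4909; (11000−6200)/11000 = 0.4364.
Raised to α = 3.0: 0.13194; 0.11831; 0.08309.
Sum = 0.333337; FGT(3.0) = 0.333337 / 10 = 0.033.

0.033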